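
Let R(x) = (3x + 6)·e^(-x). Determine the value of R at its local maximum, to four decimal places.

8.1548

Differentiating with the product rule gives R'(x) = (-3x - 3)·e^(-x). Since e^(-x) > 0, the only critical point is x = -1.
R''(-1) has the same sign as -3 < 0, so this is a local maximum.
R(-1) = (3)·e^(1) ≈ 8.1548.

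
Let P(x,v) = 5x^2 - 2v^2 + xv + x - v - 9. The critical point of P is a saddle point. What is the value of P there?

∂P/∂x = 10x + v + 1 = 0 and ∂P/∂v = x - 4v - 1 = 0, so (x, v) = (-3/41, -11/41).
The Hessian has P_{xx} = 10, P_{vv} = -4, P_{xv} = 1, giving D = -41 < 0, so the point is a saddle point.
P(-3/41, -11/41) = -365/41.

-365/41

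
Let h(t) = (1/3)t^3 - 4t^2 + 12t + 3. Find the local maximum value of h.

Critical points: h'(t) = t^2 - 8t + 12 vanishes at t = 2, 6.
h''(t) = 2t - 8. h''(2) = -4 < 0 ⇒ local maximum; h''(6) = 4 > 0 ⇒ local minimum.
The local maximum is h(2) = 41/3.

41/3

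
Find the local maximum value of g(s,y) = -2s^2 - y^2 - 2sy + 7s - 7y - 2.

237/4

∂g/∂s = -4s - 2y + 7 = 0 and ∂g/∂y = -2s - 2y - 7 = 0, so (s, y) = (7, -21/2).
The Hessian has g_{ss} = -4, g_{yy} = -2, g_{sy} = -2, giving D = 4 > 0 with g_{ss} < 0, so the point is a local maximum.
g(7, -21/2) = 237/4.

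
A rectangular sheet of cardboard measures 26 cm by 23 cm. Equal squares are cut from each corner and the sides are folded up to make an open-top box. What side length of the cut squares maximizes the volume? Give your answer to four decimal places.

With cut size x, the volume is V(x) = x(26 − 2x)(23 − 2x) for 0 < x < 11.5.
V'(x) = 12x^2 − 196x + 598. Setting V'(x) = 0 gives x ≈ 4.0604 (the root in (0, 11.5)).
V''(x) = 24x − 196 is negative there, so this is the maximum; V ≈ 1080.1809.

4.0604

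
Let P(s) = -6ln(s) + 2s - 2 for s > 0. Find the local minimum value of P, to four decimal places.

P'(s) = -6/s + 2 = 0 gives s = 3.
P''(s) = 6/s², which is positive for s > 0, so this is a local minimum.
P(3) = -6·ln(3) + 6 - 2 ≈ -2.5917.

-2.5917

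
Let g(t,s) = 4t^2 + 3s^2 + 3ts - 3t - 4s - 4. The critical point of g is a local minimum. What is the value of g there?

-211/39

∂g/∂t = 8t + 3s - 3 = 0 and ∂g/∂s = 3t + 6s - 4 = 0, so (t, s) = (2/13, 23/39).
The Hessian has g_{tt} = 8, g_{ss} = 6, g_{ts} = 3, giving D = 39 > 0 with g_{tt} > 0, so the point is a local minimum.
g(2/13, 23/39) = -211/39.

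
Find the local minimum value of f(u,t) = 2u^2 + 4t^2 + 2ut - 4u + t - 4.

∂f/∂u = 4u + 2t - 4 = 0 and ∂f/∂t = 2u + 8t + 1 = 0, so (u, t) = (17/14, -3/7).
The Hessian has f_{uu} = 4, f_{tt} = 8, f_{ut} = 2, giving D = 28 > 0 with f_{uu} > 0, so the point is a local minimum.
f(17/14, -3/7) = -93/14.

-93/14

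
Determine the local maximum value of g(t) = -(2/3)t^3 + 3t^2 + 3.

12

Critical points: g'(t) = -2t^2 + 6t vanishes at t = 0, 3.
Second-derivative test with g''(t) = -4t + 6: g''(0) = 6 > 0 ⇒ local minimum; g''(3) = -6 < 0 ⇒ local maximum.
The local maximum is g(3) = 12.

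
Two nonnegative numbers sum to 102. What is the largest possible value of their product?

2601

With x + y = 102, the product is P(x) = x(102 − x).
P'(x) = 102 − 2x = 0 gives x = 51; P'' = −2 < 0, so this is the maximum.
P = 51·51 = 2601.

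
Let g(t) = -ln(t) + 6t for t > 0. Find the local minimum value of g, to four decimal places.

2.7918

g'(t) = -1/t + 6 = 0 gives t = 1/6.
g''(t) = 1/t², which is positive for t > 0, so this is a local minimum.
g(1/6) = -1·ln(1/6) + 1 ≈ 2.7918.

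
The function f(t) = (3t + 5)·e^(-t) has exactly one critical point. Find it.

By the product rule, f'(t) = (-3t - 2)·e^(-t). Since e^(-t) > 0, the only critical point is t = -2/3.
f''(-2/3) has the same sign as -3 < 0, so this is a local maximum.
f(-2/3) = (3)·e^(2/3) ≈ 5.8432.

-2/3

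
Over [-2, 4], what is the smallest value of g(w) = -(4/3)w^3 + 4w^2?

-64/3

Differentiating, g'(w) = -4w^2 + 8w; which vanishes at w = 0 and w = 2.
Candidates: g(-2) = 80/3; g(0) = 0; g(2) = 16/3; g(4) = -64/3.
Hence the absolute minimum is -64/3 at w = 4.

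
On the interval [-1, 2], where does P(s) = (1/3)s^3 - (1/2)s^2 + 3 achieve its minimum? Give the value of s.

Differentiating, P'(s) = s^2 - s; which vanishes at s = 0 and s = 1.
Candidates: P(-1) = 13/6; P(0) = 3; P(1) = 17/6; P(2) = 11/3.
So the minimum is P(-1) = 13/6.

-1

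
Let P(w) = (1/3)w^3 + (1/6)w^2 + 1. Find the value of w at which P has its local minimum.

P'(w) = w^2 + (1/3)w = 0 at w = -1/3, 0.
Since P''(w) = 2w + 1/3, we get P''(-1/3) = -1/3 < 0 ⇒ local maximum; P''(0) = 1/3 > 0 ⇒ local minimum.
Thus P has its local minimum at w = 0, with value 1.

0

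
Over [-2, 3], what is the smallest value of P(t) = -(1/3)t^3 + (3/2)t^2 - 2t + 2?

The derivative is -t^2 + 3t - 2, which vanishes at t = 1 and t = 2.
Compare values at every candidate in [-2, 3]: P(-2) = 44/3, P(1) = 7/6, P(2) = 4/3, P(3) = 1/2.
So the minimum is P(3) = 1/2.

1/2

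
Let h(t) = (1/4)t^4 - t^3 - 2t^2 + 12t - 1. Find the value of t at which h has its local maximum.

Critical points: h'(t) = t^3 - 3t^2 - 4t + 12 vanishes at t = -2, 2, 3.
Since h''(t) = 3t^2 - 6t - 4, we get h''(-2) = 20 > 0 ⇒ local minimum; h''(2) = -4 < 0 ⇒ local maximum; h''(3) = 5 > 0 ⇒ local minimum.
The local maximum is h(2) = 11.

2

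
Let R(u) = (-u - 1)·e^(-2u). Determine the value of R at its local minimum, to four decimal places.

By the product rule, R'(u) = (2u + 1)·e^(-2u). Since e^(-2u) > 0, the only critical point is u = -1/2.
R''(-1/2) has the same sign as 2 > 0, so this is a local minimum.
R(-1/2) = (-1/2)·e^(1) ≈ -1.3591.

-1.3591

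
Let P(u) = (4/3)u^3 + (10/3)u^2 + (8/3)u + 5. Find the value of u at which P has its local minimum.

-2/3

Critical points: P'(u) = 4u^2 + (20/3)u + 8/3 vanishes at u = -1, -2/3.
P''(u) = 8u + 20/3. P''(-1) = -4/3 < 0 ⇒ local maximum; P''(-2/3) = 4/3 > 0 ⇒ local minimum.
The local minimum is P(-2/3) = 349/81.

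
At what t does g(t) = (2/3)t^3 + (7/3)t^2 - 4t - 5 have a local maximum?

g'(t) = 2t^2 + (14/3)t - 4 = 0 at t = -3, 2/3.
Second-derivative test with g''(t) = 4t + 14/3: g''(-3) = -22/3 < 0 ⇒ local maximum; g''(2/3) = 22/3 > 0 ⇒ local minimum.
Thus g has its local maximum at t = -3, with value 10.

-3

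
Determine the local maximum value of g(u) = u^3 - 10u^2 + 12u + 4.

212/27

g'(u) = 3u^2 - 20u + 12 = 0 at u = 2/3, 6.
Since g''(u) = 6u - 20, we get g''(2/3) = -16 < 0 ⇒ local maximum; g''(6) = 16 > 0 ⇒ local minimum.
The local maximum is g(2/3) = 212/27.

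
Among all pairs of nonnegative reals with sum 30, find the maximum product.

With x + y = 30, the product is P(x) = x(30 − x).
P'(x) = 30 − 2x = 0 gives x = 15; P'' = −2 < 0, so this is the maximum.
P = 15·15 = 225.

225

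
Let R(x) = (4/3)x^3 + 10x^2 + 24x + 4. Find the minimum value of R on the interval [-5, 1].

-98/3

Differentiating, R'(x) = 4x^2 + 20x + 24; which vanishes at x = -3 and x = -2.
Compare values at every candidate in [-5, 1]: R(-5) = -98/3, R(-3) = -14, R(-2) = -44/3, R(1) = 118/3.
So the minimum is R(-5) = -98/3.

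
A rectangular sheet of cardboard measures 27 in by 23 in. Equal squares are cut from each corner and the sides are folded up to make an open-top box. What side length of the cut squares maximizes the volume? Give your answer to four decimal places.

4.1269

With cut size x, the volume is V(x) = x(27 − 2x)(23 − 2x) for 0 < x < 11.5.
V'(x) = 12x^2 − 200x + 621. Setting V'(x) = 0 gives x ≈ 4.1269 (the root in (0, 11.5)).
V''(x) = 24x − 200 is negative there, so this is the maximum; V ≈ 1140.8205.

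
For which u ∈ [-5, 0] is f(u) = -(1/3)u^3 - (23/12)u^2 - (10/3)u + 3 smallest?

f'(u) = -u^2 - (23/6)u - 10/3, which vanishes at u = -5/2 and u = -4/3.
Candidates: f(-5) = 161/12; f(-5/2) = 73/16; f(-4/3) = 391/81; f(0) = 3.
Hence the absolute minimum is 3 at u = 0.

0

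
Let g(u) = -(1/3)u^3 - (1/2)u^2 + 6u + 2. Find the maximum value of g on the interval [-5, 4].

28/3

Differentiating, g'(u) = -u^2 - u + 6; which vanishes at u = -3 and u = 2.
Evaluating at the critical points and endpoints: g(-5) = 7/6, g(-3) = -23/2, g(2) = 28/3, g(4) = -10/3.
The maximum over the interval is 28/3, attained at u = 2.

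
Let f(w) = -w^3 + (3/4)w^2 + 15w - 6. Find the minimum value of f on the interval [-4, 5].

-149/4

The derivative is -3w^2 + (3/2)w + 15, which vanishes at w = -2 and w = 5/2.
Compare values at every candidate in [-4, 5]: f(-4) = 10,  f(-2) = -25,  f(5/2) = 329/16,  f(5) = -149/4.
The minimum over the interval is -149/4, attained at w = 5.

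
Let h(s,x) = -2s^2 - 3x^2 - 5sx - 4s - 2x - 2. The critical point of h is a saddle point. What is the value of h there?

-18

∂h/∂s = -4s - 5x - 4 = 0 and ∂h/∂x = -5s - 6x - 2 = 0, so (s, x) = (14, -12).
The Hessian has h_{ss} = -4, h_{xx} = -6, h_{sx} = -5, giving D = -1 < 0, so the point is a saddle point.
h(14, -12) = -18.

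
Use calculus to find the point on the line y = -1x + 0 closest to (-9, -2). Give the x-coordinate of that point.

-7/2

Minimize D(x)^2 = (x + 9)^2 + (-x + 2)^2.
d/dx[D^2] = 2(x + 9) + 2·(-1)·(-x + 2) = 0 ⇒ x = -7/2.
Then y = 7/2 and the distance is √(121/2) ≈ 7.7782.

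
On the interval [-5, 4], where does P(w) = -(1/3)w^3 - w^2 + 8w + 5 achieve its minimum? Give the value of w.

-4

Differentiating, P'(w) = -w^2 - 2w + 8; which vanishes at w = -4 and w = 2.
Evaluating at the critical points and endpoints: P(-5) = -55/3; P(-4) = -65/3; P(2) = 43/3; P(4) = -1/3.
So the minimum is P(-4) = -65/3.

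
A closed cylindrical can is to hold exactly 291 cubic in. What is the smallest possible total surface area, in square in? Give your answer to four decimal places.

With radius r and height h, πr²h = 291 so h = 291/(πr²), and S(r) = 2πr² + 2πrh = 2πr² + 2·291/r.
S'(r) = 4πr − 2·291/r² = 0 ⇒ r³ = 291/(2π), so r ≈ 3.5912 and h = 2r ≈ 7.1824.
S''(r) = 4π + 4·291/r³ > 0, so this is the minimum; S ≈ 243.0953.

243.0953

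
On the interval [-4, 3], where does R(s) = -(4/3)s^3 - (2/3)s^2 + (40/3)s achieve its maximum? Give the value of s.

-4

R'(s) = -4s^2 - (4/3)s + 40/3, which vanishes at s = -2 and s = 5/3.
Compare values at every candidate in [-4, 3]: R(-4) = 64/3, R(-2) = -56/3, R(5/3) = 1150/81, R(3) = -2.
Hence the absolute maximum is 64/3 at s = -4.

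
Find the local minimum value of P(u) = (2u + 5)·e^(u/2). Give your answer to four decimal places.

P'(u) = 2·e^(u/2) + (2u + 5)·(1/2)·e^(u/2) = (u + 9/2)·e^(u/2). Since e^(u/2) > 0, the only critical point is u = -9/2.
P''(-9/2) has the same sign as 1 > 0, so this is a local minimum.
P(-9/2) = (-4)·e^(-9/4) ≈ -0.4216.

-0.4216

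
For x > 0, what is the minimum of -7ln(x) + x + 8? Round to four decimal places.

1.3786

P'(x) = -7/x + 1 = 0 gives x = 7.
P''(x) = 7/x², which is positive for x > 0, so this is a local minimum.
P(7) = -7·ln(7) + 7 + 8 ≈ 1.3786.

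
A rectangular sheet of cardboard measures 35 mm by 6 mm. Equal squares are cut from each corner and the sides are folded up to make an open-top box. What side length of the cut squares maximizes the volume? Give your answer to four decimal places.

1.4301

With cut size x, the volume is V(x) = x(35 − 2x)(6 − 2x) for 0 < x < 3.
V'(x) = 12x^2 − 164x + 210. Setting V'(x) = 0 gives x ≈ 1.4301 (the root in (0, 3)).
V''(x) = 24x − 164 is negative there, so this is the maximum; V ≈ 144.3150.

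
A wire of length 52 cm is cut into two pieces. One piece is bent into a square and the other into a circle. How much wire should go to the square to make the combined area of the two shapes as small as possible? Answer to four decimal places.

Let x be the length used for the square. Square side x/4; circle radius (52−x)/(2π).
A(x) = (x/4)² + π·((52−x)/(2π))² = x²/16 + (52−x)²/(4π) for 0 ≤ x ≤ 52. A'(x) = x/8 − (52−x)/(2π) = 0 gives x = 4·52/(π+4) ≈ 29.1252.
A'' = 1/8 + 1/(2π) > 0, so this gives the minimum combined area; x ≈ 29.1252 cm to the square.

29.1252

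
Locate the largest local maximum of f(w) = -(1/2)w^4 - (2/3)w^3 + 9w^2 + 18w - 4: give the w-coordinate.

f'(w) = -2w^3 - 2w^2 + 18w + 18 = 0 at w = -3, -1, 3.
Second-derivative test with f''(w) = -6w^2 - 4w + 18: f''(-3) = -24 < 0 ⇒ local maximum; f''(-1) = 16 > 0 ⇒ local minimum; f''(3) = -48 < 0 ⇒ local maximum.
Thus f has its largest local maximum at w = 3, with value 145/2.

3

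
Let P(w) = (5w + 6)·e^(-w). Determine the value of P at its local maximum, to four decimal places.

By the product rule, P'(w) = (-5w - 1)·e^(-w). Since e^(-w) > 0, the only critical point is w = -1/5.
P''(-1/5) has the same sign as -5 < 0, so this is a local maximum.
P(-1/5) = (5)·e^(1/5) ≈ 6.1070.

6.1070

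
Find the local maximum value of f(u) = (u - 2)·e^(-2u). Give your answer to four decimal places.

0.0034

f'(u) = 1·e^(-2u) + (u - 2)·(-2)·e^(-2u) = (-2u + 5)·e^(-2u). Since e^(-2u) > 0, the only critical point is u = 5/2.
f''(5/2) has the same sign as -2 < 0, so this is a local maximum.
f(5/2) = (1/2)·e^(-5) ≈ 0.0034.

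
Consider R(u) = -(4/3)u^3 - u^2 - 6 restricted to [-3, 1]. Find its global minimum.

The derivative is -4u^2 - 2u, which vanishes at u = -1/2 and u = 0.
Compare values at every candidate in [-3, 1]: R(-3) = 21,  R(-1/2) = -73/12,  R(0) = -6,  R(1) = -25/3.
Hence the absolute minimum is -25/3 at u = 1.

-25/3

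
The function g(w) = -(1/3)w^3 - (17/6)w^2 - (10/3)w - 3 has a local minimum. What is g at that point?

-31/2

g'(w) = -w^2 - (17/3)w - 10/3. Setting g'(w) = 0 gives w ∈ {-5, -2/3}.
g''(w) = -2w - 17/3. g''(-5) = 13/3 > 0 ⇒ local minimum; g''(-2/3) = -13/3 < 0 ⇒ local maximum.
The local minimum is g(-5) = -31/2.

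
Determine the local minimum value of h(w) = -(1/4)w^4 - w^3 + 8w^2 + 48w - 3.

-273/4

h'(w) = -w^3 - 3w^2 + 16w + 48 = 0 at w = -4, -3, 4.
h''(w) = -3w^2 - 6w + 16. h''(-4) = -8 < 0 ⇒ local maximum; h''(-3) = 7 > 0 ⇒ local minimum; h''(4) = -56 < 0 ⇒ local maximum.
So the local minimum value is h(-3) = -273/4.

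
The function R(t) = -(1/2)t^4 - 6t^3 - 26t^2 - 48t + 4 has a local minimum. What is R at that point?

R'(t) = -2t^3 - 18t^2 - 52t - 48. Setting R'(t) = 0 gives t ∈ {-4, -3, -2}.
Since R''(t) = -6t^2 - 36t - 52, we get R''(-4) = -4 < 0 ⇒ local maximum; R''(-3) = 2 > 0 ⇒ local minimum; R''(-2) = -4 < 0 ⇒ local maximum.
So the local minimum value is R(-3) = 71/2.

71/2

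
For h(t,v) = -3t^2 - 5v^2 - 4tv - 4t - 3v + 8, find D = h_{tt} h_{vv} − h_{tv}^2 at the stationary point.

∂h/∂t = -6t - 4v - 4 = 0 and ∂h/∂v = -4t - 10v - 3 = 0, so (t, v) = (-7/11, -1/22).
The Hessian has h_{tt} = -6, h_{vv} = -10, h_{tv} = -4, giving D = 44 > 0 with h_{tt} < 0, so the point is a local maximum.
D = (-6)·(-10) − (-4)^2 = 44.

44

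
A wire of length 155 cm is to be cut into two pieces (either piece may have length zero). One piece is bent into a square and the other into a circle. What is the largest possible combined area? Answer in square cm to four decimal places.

1911.8488

Let x be the length used for the square. Square side x/4; circle radius (155−x)/(2π).
A(x) = (x/4)² + π·((155−x)/(2π))² = x²/16 + (155−x)²/(4π) for 0 ≤ x ≤ 155. A'(x) = x/8 − (155−x)/(2π) = 0 gives x = 4·155/(π+4) ≈ 86.8154.
A'' > 0, so the interior critical point is a minimum; the maximum is at an endpoint. A(0) = 1911.8488 and A(155) = 1501.5625, so the largest area is 1911.8488.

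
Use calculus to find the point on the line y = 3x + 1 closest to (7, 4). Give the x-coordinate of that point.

8/5

Minimize D(x)^2 = (x - 7)^2 + (3x - 3)^2.
d/dx[D^2] = 2(x - 7) + 2·3·(3x - 3) = 0 ⇒ x = 8/5.
Then y = 29/5 and the distance is √(162/5) ≈ 5.6921.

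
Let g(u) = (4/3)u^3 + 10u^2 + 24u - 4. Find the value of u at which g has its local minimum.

Critical points: g'(u) = 4u^2 + 20u + 24 vanishes at u = -3, -2.
Since g''(u) = 8u + 20, we get g''(-3) = -4 < 0 ⇒ local maximum; g''(-2) = 4 > 0 ⇒ local minimum.
The local minimum is g(-2) = -68/3.

-2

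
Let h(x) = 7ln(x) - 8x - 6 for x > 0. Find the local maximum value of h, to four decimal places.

h'(x) = 7/x − 8 = 0 gives x = 7/8.
h''(x) = -7/x², which is negative for x > 0, so this is a local maximum.
h(7/8) = 7·ln(7/8) - 7 - 6 ≈ -13.9347.

-13.9347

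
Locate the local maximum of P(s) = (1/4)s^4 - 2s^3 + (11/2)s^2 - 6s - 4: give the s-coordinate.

Critical points: P'(s) = s^3 - 6s^2 + 11s - 6 vanishes at s = 1, 2, 3.
P''(s) = 3s^2 - 12s + 11. P''(1) = 2 > 0 ⇒ local minimum; P''(2) = -1 < 0 ⇒ local maximum; P''(3) = 2 > 0 ⇒ local minimum.
Thus P has its local maximum at s = 2, with value -6.

2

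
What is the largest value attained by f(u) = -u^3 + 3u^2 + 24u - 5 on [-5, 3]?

The derivative is -3u^2 + 6u + 24, whose only zero in [-5, 3] is u = -2.
Evaluating at the critical points and endpoints: f(-5) = 75,  f(-2) = -33,  f(3) = 67.
Hence the absolute maximum is 75 at u = -5.

75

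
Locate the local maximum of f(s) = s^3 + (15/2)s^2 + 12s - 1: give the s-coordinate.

-4

f'(s) = 3s^2 + 15s + 12. Setting f'(s) = 0 gives s ∈ {-4, -1}.
Since f''(s) = 6s + 15, we get f''(-4) = -9 < 0 ⇒ local maximum; f''(-1) = 9 > 0 ⇒ local minimum.
Thus f has its local maximum at s = -4, with value 7.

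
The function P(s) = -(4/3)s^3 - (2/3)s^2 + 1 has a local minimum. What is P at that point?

P'(s) = -4s^2 - (4/3)s. Setting P'(s) = 0 gives s ∈ {-1/3, 0}.
P''(s) = -8s - 4/3. P''(-1/3) = 4/3 > 0 ⇒ local minimum; P''(0) = -4/3 < 0 ⇒ local maximum.
Thus P has its local minimum at s = -1/3, with value 79/81.

79/81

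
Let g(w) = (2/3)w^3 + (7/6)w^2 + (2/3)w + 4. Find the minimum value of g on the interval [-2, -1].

2

g'(w) = 2w^2 + (7/3)w + 2/3, which has no zeros in [-2, -1].
Compare values at every candidate in [-2, -1]: g(-2) = 2; g(-1) = 23/6.
Hence the absolute minimum is 2 at w = -2.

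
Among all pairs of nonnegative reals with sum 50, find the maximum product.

625

With x + y = 50, the product is P(x) = x(50 − x).
P'(x) = 50 − 2x = 0 gives x = 25; P'' = −2 < 0, so this is the maximum.
P = 25·25 = 625.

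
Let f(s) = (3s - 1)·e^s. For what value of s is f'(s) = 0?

By the product rule, f'(s) = (3s + 2)·e^s. Since e^s > 0, the only critical point is s = -2/3.
f''(-2/3) has the same sign as 3 > 0, so this is a local minimum.
f(-2/3) = (-3)·e^(-2/3) ≈ -1.5403.

-2/3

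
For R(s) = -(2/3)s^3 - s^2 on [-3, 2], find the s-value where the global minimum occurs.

2

The derivative is -2s^2 - 2s, which vanishes at s = -1 and s = 0.
Compare values at every candidate in [-3, 2]: R(-3) = 9; R(-1) = -1/3; R(0) = 0; R(2) = -28/3.
So the minimum is R(2) = -28/3.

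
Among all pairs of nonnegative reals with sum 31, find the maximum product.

961/4

With x + y = 31, the product is P(x) = x(31 − x).
P'(x) = 31 − 2x = 0 gives x = 31/2; P'' = −2 < 0, so this is the maximum.
P = 31/2·31/2 = 961/4.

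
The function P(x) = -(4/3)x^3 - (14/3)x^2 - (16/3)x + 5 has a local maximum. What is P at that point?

P'(x) = -4x^2 - (28/3)x - 16/3 = 0 at x = -4/3, -1.
Second-derivative test with P''(x) = -8x - 28/3: P''(-4/3) = 4/3 > 0 ⇒ local minimum; P''(-1) = -4/3 < 0 ⇒ local maximum.
Thus P has its local maximum at x = -1, with value 7.

7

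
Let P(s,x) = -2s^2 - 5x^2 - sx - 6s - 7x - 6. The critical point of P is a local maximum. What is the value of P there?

∂P/∂s = -4s - x - 6 = 0 and ∂P/∂x = -s - 10x - 7 = 0, so (s, x) = (-53/39, -22/39).
The Hessian has P_{ss} = -4, P_{xx} = -10, P_{sx} = -1, giving D = 39 > 0 with P_{ss} < 0, so the point is a local maximum.
P(-53/39, -22/39) = 2/39.

2/39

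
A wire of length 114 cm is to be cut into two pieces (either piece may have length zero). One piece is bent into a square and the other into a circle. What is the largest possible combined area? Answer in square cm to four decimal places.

Let x be the length used for the square. Square side x/4; circle radius (114−x)/(2π).
A(x) = (x/4)² + π·((114−x)/(2π))² = x²/16 + (114−x)²/(4π) for 0 ≤ x ≤ 114. A'(x) = x/8 − (114−x)/(2π) = 0 gives x = 4·114/(π+4) ≈ 63.8513.
A'' > 0, so the interior critical point is a minimum; the maximum is at an endpoint. A(0) = 1034.1888 and A(114) = 812.2500, so the largest area is 1034.1888.

1034.1888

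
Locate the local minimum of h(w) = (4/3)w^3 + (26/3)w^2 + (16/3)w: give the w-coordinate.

-1/3

h'(w) = 4w^2 + (52/3)w + 16/3. Setting h'(w) = 0 gives w ∈ {-4, -1/3}.
Second-derivative test with h''(w) = 8w + 52/3: h''(-4) = -44/3 < 0 ⇒ local maximum; h''(-1/3) = 44/3 > 0 ⇒ local minimum.
The local minimum is h(-1/3) = -70/81.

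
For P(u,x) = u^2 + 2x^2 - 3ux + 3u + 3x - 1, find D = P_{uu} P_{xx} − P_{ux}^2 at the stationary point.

-1

∂P/∂u = 2u - 3x + 3 = 0 and ∂P/∂x = -3u + 4x + 3 = 0, so (u, x) = (21, 15).
The Hessian has P_{uu} = 2, P_{xx} = 4, P_{ux} = -3, giving D = -1 < 0, so the point is a saddle point.
D = (2)·(4) − (-3)^2 = -1.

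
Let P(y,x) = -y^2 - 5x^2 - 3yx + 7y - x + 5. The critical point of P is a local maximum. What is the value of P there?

∂P/∂y = -2y - 3x + 7 = 0 and ∂P/∂x = -3y - 10x - 1 = 0, so (y, x) = (73/11, -23/11).
The Hessian has P_{yy} = -2, P_{xx} = -10, P_{yx} = -3, giving D = 11 > 0 with P_{yy} < 0, so the point is a local maximum.
P(73/11, -23/11) = 322/11.

322/11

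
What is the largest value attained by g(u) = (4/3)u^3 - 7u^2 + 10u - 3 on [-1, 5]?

116/3

g'(u) = 4u^2 - 14u + 10, which vanishes at u = 1 and u = 5/2.
Compare values at every candidate in [-1, 5]: g(-1) = -64/3; g(1) = 4/3; g(5/2) = -11/12; g(5) = 116/3.
So the maximum is g(5) = 116/3.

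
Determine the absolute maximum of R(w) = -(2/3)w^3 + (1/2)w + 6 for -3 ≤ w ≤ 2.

The derivative is -2w^2 + 1/2, which vanishes at w = -1/2 and w = 1/2.
Compare values at every candidate in [-3, 2]: R(-3) = 45/2,  R(-1/2) = 35/6,  R(1/2) = 37/6,  R(2) = 5/3.
So the maximum is R(-3) = 45/2.

45/2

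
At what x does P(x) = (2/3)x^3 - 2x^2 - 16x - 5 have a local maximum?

-2

Critical points: P'(x) = 2x^2 - 4x - 16 vanishes at x = -2, 4.
Second-derivative test with P''(x) = 4x - 4: P''(-2) = -12 < 0 ⇒ local maximum; P''(4) = 12 > 0 ⇒ local minimum.
Thus P has its local maximum at x = -2, with value 41/3.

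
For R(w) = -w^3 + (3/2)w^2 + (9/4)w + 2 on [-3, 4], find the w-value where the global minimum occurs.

Differentiating, R'(w) = -3w^2 + 3w + 9/4; which vanishes at w = -1/2 and w = 3/2.
Compare values at every candidate in [-3, 4]: R(-3) = 143/4,  R(-1/2) = 11/8,  R(3/2) = 43/8,  R(4) = -29.
So the minimum is R(4) = -29.

4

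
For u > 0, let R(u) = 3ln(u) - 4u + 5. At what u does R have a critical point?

R'(u) = 3/u − 4 = 0 gives u = 3/4.
R''(u) = -3/u², which is negative for u > 0, so this is a local maximum.
R(3/4) = 3·ln(3/4) - 3 + 5 ≈ 1.1370.

3/4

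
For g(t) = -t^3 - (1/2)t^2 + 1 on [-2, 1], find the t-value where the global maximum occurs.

-2

Differentiating, g'(t) = -3t^2 - t; which vanishes at t = -1/3 and t = 0.
Candidates: g(-2) = 7, g(-1/3) = 53/54, g(0) = 1, g(1) = -1/2.
So the maximum is g(-2) = 7.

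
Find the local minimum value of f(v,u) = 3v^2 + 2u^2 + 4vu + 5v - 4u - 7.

∂f/∂v = 6v + 4u + 5 = 0 and ∂f/∂u = 4v + 4u - 4 = 0, so (v, u) = (-9/2, 11/2).
The Hessian has f_{vv} = 6, f_{uu} = 4, f_{vu} = 4, giving D = 8 > 0 with f_{vv} > 0, so the point is a local minimum.
f(-9/2, 11/2) = -117/4.

-117/4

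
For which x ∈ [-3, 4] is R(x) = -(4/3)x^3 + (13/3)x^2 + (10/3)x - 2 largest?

R'(x) = -4x^2 + (26/3)x + 10/3, which vanishes at x = -1/3 and x = 5/2.
Compare values at every candidate in [-3, 4]: R(-3) = 63, R(-1/3) = -209/81, R(5/2) = 151/12, R(4) = -14/3.
Hence the absolute maximum is 63 at x = -3.

-3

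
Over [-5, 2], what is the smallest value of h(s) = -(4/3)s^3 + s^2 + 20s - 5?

-91/3

Differentiating, h'(s) = -4s^2 + 2s + 20; whose only zero in [-5, 2] is s = -2.
Candidates: h(-5) = 260/3,  h(-2) = -91/3,  h(2) = 85/3.
Hence the absolute minimum is -91/3 at s = -2.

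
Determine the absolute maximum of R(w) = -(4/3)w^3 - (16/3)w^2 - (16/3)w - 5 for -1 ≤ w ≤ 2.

-277/81

R'(w) = -4w^2 - (32/3)w - 16/3, whose only zero in [-1, 2] is w = -2/3.
Compare values at every candidate in [-1, 2]: R(-1) = -11/3; R(-2/3) = -277/81; R(2) = -143/3.
So the maximum is R(-2/3) = -277/81.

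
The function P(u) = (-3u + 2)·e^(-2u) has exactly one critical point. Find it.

By the product rule, P'(u) = (6u - 7)·e^(-2u). Since e^(-2u) > 0, the only critical point is u = 7/6.
P''(7/6) has the same sign as 6 > 0, so this is a local minimum.
P(7/6) = (-3/2)·e^(-7/3) ≈ -0.1455.

7/6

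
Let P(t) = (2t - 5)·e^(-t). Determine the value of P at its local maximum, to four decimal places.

By the product rule, P'(t) = (-2t + 7)·e^(-t). Since e^(-t) > 0, the only critical point is t = 7/2.
P''(7/2) has the same sign as -2 < 0, so this is a local maximum.
P(7/2) = (2)·e^(-7/2) ≈ 0.0604.

0.0604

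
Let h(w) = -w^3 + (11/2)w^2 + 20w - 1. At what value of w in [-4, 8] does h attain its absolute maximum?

5

The derivative is -3w^2 + 11w + 20, which vanishes at w = -4/3 and w = 5.
Compare values at every candidate in [-4, 8]: h(-4) = 71, h(-4/3) = -419/27, h(5) = 223/2, h(8) = -1.
So the maximum is h(5) = 223/2.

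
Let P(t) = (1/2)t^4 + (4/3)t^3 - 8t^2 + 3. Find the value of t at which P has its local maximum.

Critical points: P'(t) = 2t^3 + 4t^2 - 16t vanishes at t = -4, 0, 2.
Second-derivative test with P''(t) = 6t^2 + 8t - 16: P''(-4) = 48 > 0 ⇒ local minimum; P''(0) = -16 < 0 ⇒ local maximum; P''(2) = 24 > 0 ⇒ local minimum.
So the local maximum value is P(0) = 3.

0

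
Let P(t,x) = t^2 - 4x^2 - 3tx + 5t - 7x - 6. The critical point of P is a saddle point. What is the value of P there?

∂P/∂t = 2t - 3x + 5 = 0 and ∂P/∂x = -3t - 8x - 7 = 0, so (t, x) = (-61/25, 1/25).
The Hessian has P_{tt} = 2, P_{xx} = -8, P_{tx} = -3, giving D = -25 < 0, so the point is a saddle point.
P(-61/25, 1/25) = -306/25.

-306/25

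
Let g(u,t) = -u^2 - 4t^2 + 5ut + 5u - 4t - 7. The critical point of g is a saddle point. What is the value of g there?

-79/9

∂g/∂u = -2u + 5t + 5 = 0 and ∂g/∂t = 5u - 8t - 4 = 0, so (u, t) = (-20/9, -17/9).
The Hessian has g_{uu} = -2, g_{tt} = -8, g_{ut} = 5, giving D = -9 < 0, so the point is a saddle point.
g(-20/9, -17/9) = -79/9.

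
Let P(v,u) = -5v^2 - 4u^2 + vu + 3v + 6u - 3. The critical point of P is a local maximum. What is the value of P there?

∂P/∂v = -10v + u + 3 = 0 and ∂P/∂u = v - 8u + 6 = 0, so (v, u) = (30/79, 63/79).
The Hessian has P_{vv} = -10, P_{uu} = -8, P_{vu} = 1, giving D = 79 > 0 with P_{vv} < 0, so the point is a local maximum.
P(30/79, 63/79) = -3/79.

-3/79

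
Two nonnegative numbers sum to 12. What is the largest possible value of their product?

36

With x + y = 12, the product is P(x) = x(12 − x).
P'(x) = 12 − 2x = 0 gives x = 6; P'' = −2 < 0, so this is the maximum.
P = 6·6 = 36.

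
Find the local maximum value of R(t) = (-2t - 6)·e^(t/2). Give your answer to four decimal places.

0.3283

R'(t) = (-2)·e^(t/2) + (-2t - 6)·(1/2)·e^(t/2) = (-t - 5)·e^(t/2). Since e^(t/2) > 0, the only critical point is t = -5.
R''(-5) has the same sign as -1 < 0, so this is a local maximum.
R(-5) = (4)·e^(-5/2) ≈ 0.3283.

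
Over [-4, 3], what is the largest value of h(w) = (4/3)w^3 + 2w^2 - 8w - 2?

28

Differentiating, h'(w) = 4w^2 + 4w - 8; which vanishes at w = -2 and w = 1.
Candidates: h(-4) = -70/3,  h(-2) = 34/3,  h(1) = -20/3,  h(3) = 28.
The maximum over the interval is 28, attained at w = 3.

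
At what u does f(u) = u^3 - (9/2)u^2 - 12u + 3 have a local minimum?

f'(u) = 3u^2 - 9u - 12 = 0 at u = -1, 4.
Since f''(u) = 6u - 9, we get f''(-1) = -15 < 0 ⇒ local maximum; f''(4) = 15 > 0 ⇒ local minimum.
Thus f has its local minimum at u = 4, with value -53.

4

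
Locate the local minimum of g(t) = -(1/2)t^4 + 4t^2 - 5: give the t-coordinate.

0

g'(t) = -2t^3 + 8t = 0 at t = -2, 0, 2.
Second-derivative test with g''(t) = -6t^2 + 8: g''(-2) = -16 < 0 ⇒ local maximum; g''(0) = 8 > 0 ⇒ local minimum; g''(2) = -16 < 0 ⇒ local maximum.
Thus g has its local minimum at t = 0, with value -5.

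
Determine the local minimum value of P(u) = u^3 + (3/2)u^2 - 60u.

-152

P'(u) = 3u^2 + 3u - 60 = 0 at u = -5, 4.
P''(u) = 6u + 3. P''(-5) = -27 < 0 ⇒ local maximum; P''(4) = 27 > 0 ⇒ local minimum.
Thus P has its local minimum at u = 4, with value -152.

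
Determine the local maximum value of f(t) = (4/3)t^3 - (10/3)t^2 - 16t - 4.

f'(t) = 4t^2 - (20/3)t - 16. Setting f'(t) = 0 gives t ∈ {-4/3, 3}.
f''(t) = 8t - 20/3. f''(-4/3) = -52/3 < 0 ⇒ local maximum; f''(3) = 52/3 > 0 ⇒ local minimum.
The local maximum is f(-4/3) = 668/81.

668/81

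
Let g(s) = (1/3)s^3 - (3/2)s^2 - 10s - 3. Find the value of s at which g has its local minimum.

5

g'(s) = s^2 - 3s - 10. Setting g'(s) = 0 gives s ∈ {-2, 5}.
g''(s) = 2s - 3. g''(-2) = -7 < 0 ⇒ local maximum; g''(5) = 7 > 0 ⇒ local minimum.
Thus g has its local minimum at s = 5, with value -293/6.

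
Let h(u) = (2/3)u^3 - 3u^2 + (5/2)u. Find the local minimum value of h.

h'(u) = 2u^2 - 6u + 5/2. Setting h'(u) = 0 gives u ∈ {1/2, 5/2}.
Second-derivative test with h''(u) = 4u - 6: h''(1/2) = -4 < 0 ⇒ local maximum; h''(5/2) = 4 > 0 ⇒ local minimum.
Thus h has its local minimum at u = 5/2, with value -25/12.

-25/12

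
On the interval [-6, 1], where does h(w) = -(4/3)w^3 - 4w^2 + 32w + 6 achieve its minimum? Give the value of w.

h'(w) = -4w^2 - 8w + 32, whose only zero in [-6, 1] is w = -4.
Evaluating at the critical points and endpoints: h(-6) = -42; h(-4) = -302/3; h(1) = 98/3.
So the minimum is h(-4) = -302/3.

-4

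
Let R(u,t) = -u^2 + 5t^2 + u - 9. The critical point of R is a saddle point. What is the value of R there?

-35/4

∂R/∂u = -2u + 1 = 0 and ∂R/∂t = 10t = 0, so (u, t) = (1/2, 0).
The Hessian has R_{uu} = -2, R_{tt} = 10, R_{ut} = 0, giving D = -20 < 0, so the point is a saddle point.
R(1/2, 0) = -35/4.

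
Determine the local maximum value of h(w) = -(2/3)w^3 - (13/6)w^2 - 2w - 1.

h'(w) = -2w^2 - (13/3)w - 2 = 0 at w = -3/2, -2/3.
h''(w) = -4w - 13/3. h''(-3/2) = 5/3 > 0 ⇒ local minimum; h''(-2/3) = -5/3 < 0 ⇒ local maximum.
Thus h has its local maximum at w = -2/3, with value -35/81.

-35/81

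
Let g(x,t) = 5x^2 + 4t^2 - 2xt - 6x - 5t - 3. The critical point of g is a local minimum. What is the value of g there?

∂g/∂x = 10x - 2t - 6 = 0 and ∂g/∂t = -2x + 8t - 5 = 0, so (x, t) = (29/38, 31/38).
The Hessian has g_{xx} = 10, g_{tt} = 8, g_{xt} = -2, giving D = 76 > 0 with g_{xx} > 0, so the point is a local minimum.
g(29/38, 31/38) = -557/76.

-557/76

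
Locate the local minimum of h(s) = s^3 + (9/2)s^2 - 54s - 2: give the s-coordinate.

h'(s) = 3s^2 + 9s - 54 = 0 at s = -6, 3.
Since h''(s) = 6s + 9, we get h''(-6) = -27 < 0 ⇒ local maximum; h''(3) = 27 > 0 ⇒ local minimum.
So the local minimum value is h(3) = -193/2.

3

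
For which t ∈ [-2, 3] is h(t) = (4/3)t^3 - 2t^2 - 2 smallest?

h'(t) = 4t^2 - 4t, which vanishes at t = 0 and t = 1.
Evaluating at the critical points and endpoints: h(-2) = -62/3; h(0) = -2; h(1) = -8/3; h(3) = 16.
So the minimum is h(-2) = -62/3.

-2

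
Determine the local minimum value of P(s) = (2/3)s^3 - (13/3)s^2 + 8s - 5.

Critical points: P'(s) = 2s^2 - (26/3)s + 8 vanishes at s = 4/3, 3.
P''(s) = 4s - 26/3. P''(4/3) = -10/3 < 0 ⇒ local maximum; P''(3) = 10/3 > 0 ⇒ local minimum.
Thus P has its local minimum at s = 3, with value -2.

-2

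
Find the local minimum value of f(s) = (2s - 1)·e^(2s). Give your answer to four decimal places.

-1.0000

f'(s) = 2·e^(2s) + (2s - 1)·2·e^(2s) = (4s)·e^(2s). Since e^(2s) > 0, the only critical point is s = 0.
f''(0) has the same sign as 4 > 0, so this is a local minimum.
f(0) = (-1)·e^(0) ≈ -1.0000.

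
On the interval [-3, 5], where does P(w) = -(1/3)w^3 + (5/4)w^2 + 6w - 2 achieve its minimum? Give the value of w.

-3/2

The derivative is -w^2 + (5/2)w + 6, which vanishes at w = -3/2 and w = 4.
Candidates: P(-3) = 1/4,  P(-3/2) = -113/16,  P(4) = 62/3,  P(5) = 211/12.
The minimum over the interval is -113/16, attained at w = -3/2.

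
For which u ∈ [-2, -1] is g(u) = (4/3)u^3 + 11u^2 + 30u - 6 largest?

-1

Differentiating, g'(u) = 4u^2 + 22u + 30; which has no zeros in [-2, -1].
Candidates: g(-2) = -98/3; g(-1) = -79/3.
Hence the absolute maximum is -79/3 at u = -1.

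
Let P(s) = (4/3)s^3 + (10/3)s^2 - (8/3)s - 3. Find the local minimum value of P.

Critical points: P'(s) = 4s^2 + (20/3)s - 8/3 vanishes at s = -2, 1/3.
Since P''(s) = 8s + 20/3, we get P''(-2) = -28/3 < 0 ⇒ local maximum; P''(1/3) = 28/3 > 0 ⇒ local minimum.
The local minimum is P(1/3) = -281/81.

-281/81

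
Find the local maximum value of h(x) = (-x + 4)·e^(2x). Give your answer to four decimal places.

Differentiating with the product rule gives h'(x) = (-2x + 7)·e^(2x). Since e^(2x) > 0, the only critical point is x = 7/2.
h''(7/2) has the same sign as -2 < 0, so this is a local maximum.
h(7/2) = (1/2)·e^(7) ≈ 548.3166.

548.3166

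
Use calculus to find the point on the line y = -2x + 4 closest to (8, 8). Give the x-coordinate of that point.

0

Minimize D(x)^2 = (x - 8)^2 + (-2x - 4)^2.
d/dx[D^2] = 2(x - 8) + 2·(-2)·(-2x - 4) = 0 ⇒ x = 0.
Then y = 4 and the distance is √(80) ≈ 8.9443.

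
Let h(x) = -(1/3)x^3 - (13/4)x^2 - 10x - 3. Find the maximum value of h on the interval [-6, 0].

h'(x) = -x^2 - (13/2)x - 10, which vanishes at x = -4 and x = -5/2.
Compare values at every candidate in [-6, 0]: h(-6) = 12; h(-4) = 19/3; h(-5/2) = 331/48; h(0) = -3.
So the maximum is h(-6) = 12.

12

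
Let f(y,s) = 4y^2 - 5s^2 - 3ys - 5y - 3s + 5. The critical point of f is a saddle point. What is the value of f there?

∂f/∂y = 8y - 3s - 5 = 0 and ∂f/∂s = -3y - 10s - 3 = 0, so (y, s) = (41/89, -39/89).
The Hessian has f_{yy} = 8, f_{ss} = -10, f_{ys} = -3, giving D = -89 < 0, so the point is a saddle point.
f(41/89, -39/89) = 401/89.

401/89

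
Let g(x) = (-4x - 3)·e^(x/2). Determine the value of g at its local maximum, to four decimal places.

2.0227

Differentiating with the product rule gives g'(x) = (-2x - 11/2)·e^(x/2). Since e^(x/2) > 0, the only critical point is x = -11/4.
g''(-11/4) has the same sign as -2 < 0, so this is a local maximum.
g(-11/4) = (8)·e^(-11/8) ≈ 2.0227.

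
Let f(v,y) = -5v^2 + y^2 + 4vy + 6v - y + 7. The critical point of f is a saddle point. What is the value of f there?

∂f/∂v = -10v + 4y + 6 = 0 and ∂f/∂y = 4v + 2y - 1 = 0, so (v, y) = (4/9, -7/18).
The Hessian has f_{vv} = -10, f_{yy} = 2, f_{vy} = 4, giving D = -36 < 0, so the point is a saddle point.
f(4/9, -7/18) = 307/36.

307/36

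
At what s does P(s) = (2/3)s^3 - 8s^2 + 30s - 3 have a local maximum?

3

P'(s) = 2s^2 - 16s + 30 = 0 at s = 3, 5.
Second-derivative test with P''(s) = 4s - 16: P''(3) = -4 < 0 ⇒ local maximum; P''(5) = 4 > 0 ⇒ local minimum.
Thus P has its local maximum at s = 3, with value 33.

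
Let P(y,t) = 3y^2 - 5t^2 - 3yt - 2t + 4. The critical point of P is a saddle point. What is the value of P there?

∂P/∂y = 6y - 3t = 0 and ∂P/∂t = -3y - 10t - 2 = 0, so (y, t) = (-2/23, -4/23).
The Hessian has P_{yy} = 6, P_{tt} = -10, P_{yt} = -3, giving D = -69 < 0, so the point is a saddle point.
P(-2/23, -4/23) = 96/23.

96/23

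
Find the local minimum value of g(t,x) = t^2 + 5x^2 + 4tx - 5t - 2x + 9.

∂g/∂t = 2t + 4x - 5 = 0 and ∂g/∂x = 4t + 10x - 2 = 0, so (t, x) = (21/2, -4).
The Hessian has g_{tt} = 2, g_{xx} = 10, g_{tx} = 4, giving D = 4 > 0 with g_{tt} > 0, so the point is a local minimum.
g(21/2, -4) = -53/4.

-53/4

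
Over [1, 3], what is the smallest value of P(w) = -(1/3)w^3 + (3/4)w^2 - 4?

-25/4

Differentiating, P'(w) = -w^2 + (3/2)w; whose only zero in [1, 3] is w = 3/2.
Candidates: P(1) = -43/12,  P(3/2) = -55/16,  P(3) = -25/4.
So the minimum is P(3) = -25/4.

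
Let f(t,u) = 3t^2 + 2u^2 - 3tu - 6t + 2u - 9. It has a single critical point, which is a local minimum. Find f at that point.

-61/5

∂f/∂t = 6t - 3u - 6 = 0 and ∂f/∂u = -3t + 4u + 2 = 0, so (t, u) = (6/5, 2/5).
The Hessian has f_{tt} = 6, f_{uu} = 4, f_{tu} = -3, giving D = 15 > 0 with f_{tt} > 0, so the point is a local minimum.
f(6/5, 2/5) = -61/5.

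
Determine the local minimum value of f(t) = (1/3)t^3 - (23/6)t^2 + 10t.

-6

f'(t) = t^2 - (23/3)t + 10. Setting f'(t) = 0 gives t ∈ {5/3, 6}.
Second-derivative test with f''(t) = 2t - 23/3: f''(5/3) = -13/3 < 0 ⇒ local maximum; f''(6) = 13/3 > 0 ⇒ local minimum.
The local minimum is f(6) = -6.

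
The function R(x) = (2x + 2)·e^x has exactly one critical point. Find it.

-2

R'(x) = 2·e^x + (2x + 2)·1·e^x = (2x + 4)·e^x. Since e^x > 0, the only critical point is x = -2.
R''(-2) has the same sign as 2 > 0, so this is a local minimum.
R(-2) = (-2)·e^(-2) ≈ -0.2707.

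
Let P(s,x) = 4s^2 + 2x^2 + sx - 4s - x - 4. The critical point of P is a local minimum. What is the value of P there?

∂P/∂s = 8s + x - 4 = 0 and ∂P/∂x = s + 4x - 1 = 0, so (s, x) = (15/31, 4/31).
The Hessian has P_{ss} = 8, P_{xx} = 4, P_{sx} = 1, giving D = 31 > 0 with P_{ss} > 0, so the point is a local minimum.
P(15/31, 4/31) = -156/31.

-156/31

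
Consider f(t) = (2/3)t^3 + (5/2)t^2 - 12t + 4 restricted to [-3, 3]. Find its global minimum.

-49/8

Differentiating, f'(t) = 2t^2 + 5t - 12; whose only zero in [-3, 3] is t = 3/2.
Candidates: f(-3) = 89/2, f(3/2) = -49/8, f(3) = 17/2.
The minimum over the interval is -49/8, attained at t = 3/2.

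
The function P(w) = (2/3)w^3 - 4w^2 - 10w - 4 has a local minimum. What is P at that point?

-212/3

P'(w) = 2w^2 - 8w - 10. Setting P'(w) = 0 gives w ∈ {-1, 5}.
Second-derivative test with P''(w) = 4w - 8: P''(-1) = -12 < 0 ⇒ local maximum; P''(5) = 12 > 0 ⇒ local minimum.
The local minimum is P(5) = -212/3.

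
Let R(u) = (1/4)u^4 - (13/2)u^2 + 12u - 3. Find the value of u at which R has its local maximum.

Critical points: R'(u) = u^3 - 13u + 12 vanishes at u = -4, 1, 3.
R''(u) = 3u^2 - 13. R''(-4) = 35 > 0 ⇒ local minimum; R''(1) = -10 < 0 ⇒ local maximum; R''(3) = 14 > 0 ⇒ local minimum.
Thus R has its local maximum at u = 1, with value 11/4.

1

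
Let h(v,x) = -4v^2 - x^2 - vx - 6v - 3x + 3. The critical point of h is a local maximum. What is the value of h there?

∂h/∂v = -8v - x - 6 = 0 and ∂h/∂x = -v - 2x - 3 = 0, so (v, x) = (-3/5, -6/5).
The Hessian has h_{vv} = -8, h_{xx} = -2, h_{vx} = -1, giving D = 15 > 0 with h_{vv} < 0, so the point is a local maximum.
h(-3/5, -6/5) = 33/5.

33/5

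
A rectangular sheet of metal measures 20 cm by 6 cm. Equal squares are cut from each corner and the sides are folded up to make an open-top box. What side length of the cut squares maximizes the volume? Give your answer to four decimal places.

1.3706

With cut size x, the volume is V(x) = x(20 − 2x)(6 − 2x) for 0 < x < 3.
V'(x) = 12x^2 − 104x + 120. Setting V'(x) = 0 gives x ≈ 1.3706 (the root in (0, 3)).
V''(x) = 24x − 104 is negative there, so this is the maximum; V ≈ 77.0866.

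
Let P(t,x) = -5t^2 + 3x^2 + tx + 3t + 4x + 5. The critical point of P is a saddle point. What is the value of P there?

240/61

∂P/∂t = -10t + x + 3 = 0 and ∂P/∂x = t + 6x + 4 = 0, so (t, x) = (14/61, -43/61).
The Hessian has P_{tt} = -10, P_{xx} = 6, P_{tx} = 1, giving D = -61 < 0, so the point is a saddle point.
P(14/61, -43/61) = 240/61.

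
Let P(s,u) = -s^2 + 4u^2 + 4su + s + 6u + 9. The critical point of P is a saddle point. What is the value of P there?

29/4

∂P/∂s = -2s + 4u + 1 = 0 and ∂P/∂u = 4s + 8u + 6 = 0, so (s, u) = (-1/2, -1/2).
The Hessian has P_{ss} = -2, P_{uu} = 8, P_{su} = 4, giving D = -32 < 0, so the point is a saddle point.
P(-1/2, -1/2) = 29/4.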